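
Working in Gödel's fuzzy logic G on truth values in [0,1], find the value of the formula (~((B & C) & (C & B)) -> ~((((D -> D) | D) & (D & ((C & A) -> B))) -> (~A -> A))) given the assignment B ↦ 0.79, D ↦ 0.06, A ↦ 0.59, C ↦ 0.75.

(B & C) = min(0.79, 0.75) = 0.75
(C & B) = min(0.75, 0.79) = 0.75
((B & C) & (C & B)) = min(0.75, 0.75) = 0.75
~((B & C) & (C & B)): Gödel ¬ of 0.75 = 0 (operand ≠ 0)
(D -> D): 0.06 ≤ 0.06, so result = 1
((D -> D) | D) = max(1, 0.06) = 1
(C & A) = min(0.75, 0.59) = 0.59
((C & A) -> B): 0.59 ≤ 0.79, so result = 1
(D & ((C & A) -> B)) = min(0.06, 1) = 0.06
(((D -> D) | D) & (D & ((C & A) -> B))) = min(1, 0.06) = 0.06
~A: Gödel ¬ of 0.59 = 0 (operand ≠ 0)
(~A -> A): 0 ≤ 0.59, so result = 1
((((D -> D) | D) & (D & ((C & A) -> B))) -> (~A -> A)): 0.06 ≤ 1, so result = 1
~((((D -> D) | D) & (D & ((C & A) -> B))) -> (~A -> A)): Gödel ¬ of 1 = 0 (operand ≠ 0)
(~((B & C) & (C & B)) -> ~((((D -> D) | D) & (D & ((C & A) -> B))) -> (~A -> A))): 0 ≤ 0, so result = 1

1.00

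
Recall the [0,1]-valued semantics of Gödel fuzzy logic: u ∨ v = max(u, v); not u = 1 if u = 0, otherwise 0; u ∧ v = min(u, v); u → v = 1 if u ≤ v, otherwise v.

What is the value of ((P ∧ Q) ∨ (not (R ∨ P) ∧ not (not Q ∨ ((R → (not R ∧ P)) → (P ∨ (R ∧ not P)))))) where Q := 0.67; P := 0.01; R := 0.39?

0.01

(P ∧ Q) = min(0.01, 0.67) = 0.01
(R ∨ P) = max(0.39, 0.01) = 0.39
not (R ∨ P): Gödel ¬ of 0.39 = 0 (operand ≠ 0)
not Q: Gödel ¬ of 0.67 = 0 (operand ≠ 0)
not R: Gödel ¬ of 0.39 = 0 (operand ≠ 0)
(not R ∧ P) = min(0, 0.01) = 0
(R → (not R ∧ P)): 0.39 > 0, so result = 0
not P: Gödel ¬ of 0.01 = 0 (operand ≠ 0)
(R ∧ not P) = min(0.39, 0) = 0
(P ∨ (R ∧ not P)) = max(0.01, 0) = 0.01
((R → (not R ∧ P)) → (P ∨ (R ∧ not P))): 0 ≤ 0.01, so result = 1
(not Q ∨ ((R → (not R ∧ P)) → (P ∨ (R ∧ not P)))) = max(0, 1) = 1
not (not Q ∨ ((R → (not R ∧ P)) → (P ∨ (R ∧ not P)))): Gödel ¬ of 1 = 0 (operand ≠ 0)
(not (R ∨ P) ∧ not (not Q ∨ ((R → (not R ∧ P)) → (P ∨ (R ∧ not P))))) = min(0, 0) = 0
((P ∧ Q) ∨ (not (R ∨ P) ∧ not (not Q ∨ ((R → (not R ∧ P)) → (P ∨ (R ∧ not P)))))) = max(0.01, 0) = 0.01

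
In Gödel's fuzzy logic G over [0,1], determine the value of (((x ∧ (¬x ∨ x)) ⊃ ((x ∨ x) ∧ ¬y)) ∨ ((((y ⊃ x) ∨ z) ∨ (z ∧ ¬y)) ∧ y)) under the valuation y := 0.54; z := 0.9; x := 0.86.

0.54

¬x: Gödel ¬ of 0.86 = 0 (operand ≠ 0)
(¬x ∨ x) = max(0, 0.86) = 0.86
(x ∧ (¬x ∨ x)) = min(0.86, 0.86) = 0.86
(x ∨ x) = max(0.86, 0.86) = 0.86
¬y: Gödel ¬ of 0.54 = 0 (operand ≠ 0)
((x ∨ x) ∧ ¬y) = min(0.86, 0) = 0
((x ∧ (¬x ∨ x)) ⊃ ((x ∨ x) ∧ ¬y)): 0.86 > 0, so result = 0
(y ⊃ x): 0.54 ≤ 0.86, so result = 1
((y ⊃ x) ∨ z) = max(1, 0.9) = 1
¬y: Gödel ¬ of 0.54 = 0 (operand ≠ 0)
(z ∧ ¬y) = min(0.9, 0) = 0
(((y ⊃ x) ∨ z) ∨ (z ∧ ¬y)) = max(1, 0) = 1
((((y ⊃ x) ∨ z) ∨ (z ∧ ¬y)) ∧ y) = min(1, 0.54) = 0.54
(((x ∧ (¬x ∨ x)) ⊃ ((x ∨ x) ∧ ¬y)) ∨ ((((y ⊃ x) ∨ z) ∨ (z ∧ ¬y)) ∧ y)) = max(0, 0.54) = 0.54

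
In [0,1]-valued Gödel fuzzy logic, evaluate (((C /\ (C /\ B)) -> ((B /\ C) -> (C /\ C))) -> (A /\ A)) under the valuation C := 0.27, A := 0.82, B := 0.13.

(C /\ B) = min(0.27, 0.13) = 0.13
(C /\ (C /\ B)) = min(0.27, 0.13) = 0.13
(B /\ C) = min(0.13, 0.27) = 0.13
(C /\ C) = min(0.27, 0.27) = 0.27
((B /\ C) -> (C /\ C)): 0.13 ≤ 0.27, so result = 1
((C /\ (C /\ B)) -> ((B /\ C) -> (C /\ C))): 0.13 ≤ 1, so result = 1
(A /\ A) = min(0.82, 0.82) = 0.82
(((C /\ (C /\ B)) -> ((B /\ C) -> (C /\ C))) -> (A /\ A)): 1 > 0.82, so result = 0.82

0.82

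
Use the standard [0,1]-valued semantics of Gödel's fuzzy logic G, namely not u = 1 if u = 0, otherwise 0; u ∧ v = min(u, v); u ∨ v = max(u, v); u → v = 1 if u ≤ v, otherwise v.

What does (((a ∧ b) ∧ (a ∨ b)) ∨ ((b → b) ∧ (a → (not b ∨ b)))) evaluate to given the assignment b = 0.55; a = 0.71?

0.55

(a ∧ b) = min(0.71, 0.55) = 0.55
(a ∨ b) = max(0.71, 0.55) = 0.71
((a ∧ b) ∧ (a ∨ b)) = min(0.55, 0.71) = 0.55
(b → b): 0.55 ≤ 0.55, so result = 1
not b: Gödel ¬ of 0.55 = 0 (operand ≠ 0)
(not b ∨ b) = max(0, 0.55) = 0.55
(a → (not b ∨ b)): 0.71 > 0.55, so result = 0.55
((b → b) ∧ (a → (not b ∨ b))) = min(1, 0.55) = 0.55
(((a ∧ b) ∧ (a ∨ b)) ∨ ((b → b) ∧ (a → (not b ∨ b)))) = max(0.55, 0.55) = 0.55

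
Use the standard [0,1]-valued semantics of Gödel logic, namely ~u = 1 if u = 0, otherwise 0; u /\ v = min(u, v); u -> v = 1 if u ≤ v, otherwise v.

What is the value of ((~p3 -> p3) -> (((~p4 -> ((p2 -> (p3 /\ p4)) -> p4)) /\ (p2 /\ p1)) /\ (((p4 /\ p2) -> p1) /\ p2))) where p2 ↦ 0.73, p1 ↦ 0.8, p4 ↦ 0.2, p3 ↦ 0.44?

0.73

~p3: Gödel ¬ of 0.44 = 0 (operand ≠ 0)
(~p3 -> p3): 0 ≤ 0.44, so result = 1
~p4: Gödel ¬ of 0.2 = 0 (operand ≠ 0)
(p3 /\ p4) = min(0.44, 0.2) = 0.2
(p2 -> (p3 /\ p4)): 0.73 > 0.2, so result = 0.2
((p2 -> (p3 /\ p4)) -> p4): 0.2 ≤ 0.2, so result = 1
(~p4 -> ((p2 -> (p3 /\ p4)) -> p4)): 0 ≤ 1, so result = 1
(p2 /\ p1) = min(0.73, 0.8) = 0.73
((~p4 -> ((p2 -> (p3 /\ p4)) -> p4)) /\ (p2 /\ p1)) = min(1, 0.73) = 0.73
(p4 /\ p2) = min(0.2, 0.73) = 0.2
((p4 /\ p2) -> p1): 0.2 ≤ 0.8, so result = 1
(((p4 /\ p2) -> p1) /\ p2) = min(1, 0.73) = 0.73
(((~p4 -> ((p2 -> (p3 /\ p4)) -> p4)) /\ (p2 /\ p1)) /\ (((p4 /\ p2) -> p1) /\ p2)) = min(0.73, 0.73) = 0.73
((~p3 -> p3) -> (((~p4 -> ((p2 -> (p3 /\ p4)) -> p4)) /\ (p2 /\ p1)) /\ (((p4 /\ p2) -> p1) /\ p2))): 1 > 0.73, so result = 0.73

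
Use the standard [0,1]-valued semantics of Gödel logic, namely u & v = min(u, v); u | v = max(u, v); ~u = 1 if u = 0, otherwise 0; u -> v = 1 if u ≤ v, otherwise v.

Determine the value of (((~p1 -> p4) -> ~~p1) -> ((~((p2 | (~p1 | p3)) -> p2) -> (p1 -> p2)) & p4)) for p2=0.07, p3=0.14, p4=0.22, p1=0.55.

0.22

~p1: Gödel ¬ of 0.55 = 0 (operand ≠ 0)
(~p1 -> p4): 0 ≤ 0.22, so result = 1
~p1: Gödel ¬ of 0.55 = 0 (operand ≠ 0)
~~p1: Gödel ¬ of 0 = 1 (operand is 0)
((~p1 -> p4) -> ~~p1): 1 ≤ 1, so result = 1
~p1: Gödel ¬ of 0.55 = 0 (operand ≠ 0)
(~p1 | p3) = max(0, 0.14) = 0.14
(p2 | (~p1 | p3)) = max(0.07, 0.14) = 0.14
((p2 | (~p1 | p3)) -> p2): 0.14 > 0.07, so result = 0.07
~((p2 | (~p1 | p3)) -> p2): Gödel ¬ of 0.07 = 0 (operand ≠ 0)
(p1 -> p2): 0.55 > 0.07, so result = 0.07
(~((p2 | (~p1 | p3)) -> p2) -> (p1 -> p2)): 0 ≤ 0.07, so result = 1
((~((p2 | (~p1 | p3)) -> p2) -> (p1 -> p2)) & p4) = min(1, 0.22) = 0.22
(((~p1 -> p4) -> ~~p1) -> ((~((p2 | (~p1 | p3)) -> p2) -> (p1 -> p2)) & p4)): 1 > 0.22, so result = 0.22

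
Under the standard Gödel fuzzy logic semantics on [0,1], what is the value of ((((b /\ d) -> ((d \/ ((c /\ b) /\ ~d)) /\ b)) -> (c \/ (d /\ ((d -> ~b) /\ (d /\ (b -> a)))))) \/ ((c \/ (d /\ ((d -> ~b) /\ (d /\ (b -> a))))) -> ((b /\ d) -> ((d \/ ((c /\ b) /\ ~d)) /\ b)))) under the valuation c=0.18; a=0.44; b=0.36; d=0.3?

(b /\ d) = min(0.36, 0.3) = 0.3
(c /\ b) = min(0.18, 0.36) = 0.18
~d: Gödel ¬ of 0.3 = 0 (operand ≠ 0)
((c /\ b) /\ ~d) = min(0.18, 0) = 0
(d \/ ((c /\ b) /\ ~d)) = max(0.3, 0) = 0.3
((d \/ ((c /\ b) /\ ~d)) /\ b) = min(0.3, 0.36) = 0.3
((b /\ d) -> ((d \/ ((c /\ b) /\ ~d)) /\ b)): 0.3 ≤ 0.3, so result = 1
~b: Gödel ¬ of 0.36 = 0 (operand ≠ 0)
(d -> ~b): 0.3 > 0, so result = 0
(b -> a): 0.36 ≤ 0.44, so result = 1
(d /\ (b -> a)) = min(0.3, 1) = 0.3
((d -> ~b) /\ (d /\ (b -> a))) = min(0, 0.3) = 0
(d /\ ((d -> ~b) /\ (d /\ (b -> a)))) = min(0.3, 0) = 0
(c \/ (d /\ ((d -> ~b) /\ (d /\ (b -> a))))) = max(0.18, 0) = 0.18
(((b /\ d) -> ((d \/ ((c /\ b) /\ ~d)) /\ b)) -> (c \/ (d /\ ((d -> ~b) /\ (d /\ (b -> a)))))): 1 > 0.18, so result = 0.18
~b: Gödel ¬ of 0.36 = 0 (operand ≠ 0)
(d -> ~b): 0.3 > 0, so result = 0
(b -> a): 0.36 ≤ 0.44, so result = 1
(d /\ (b -> a)) = min(0.3, 1) = 0.3
((d -> ~b) /\ (d /\ (b -> a))) = min(0, 0.3) = 0
(d /\ ((d -> ~b) /\ (d /\ (b -> a)))) = min(0.3, 0) = 0
(c \/ (d /\ ((d -> ~b) /\ (d /\ (b -> a))))) = max(0.18, 0) = 0.18
(b /\ d) = min(0.36, 0.3) = 0.3
(c /\ b) = min(0.18, 0.36) = 0.18
~d: Gödel ¬ of 0.3 = 0 (operand ≠ 0)
((c /\ b) /\ ~d) = min(0.18, 0) = 0
(d \/ ((c /\ b) /\ ~d)) = max(0.3, 0) = 0.3
((d \/ ((c /\ b) /\ ~d)) /\ b) = min(0.3, 0.36) = 0.3
((b /\ d) -> ((d \/ ((c /\ b) /\ ~d)) /\ b)): 0.3 ≤ 0.3, so result = 1
((c \/ (d /\ ((d -> ~b) /\ (d /\ (b -> a))))) -> ((b /\ d) -> ((d \/ ((c /\ b) /\ ~d)) /\ b))): 0.18 ≤ 1, so result = 1
((((b /\ d) -> ((d \/ ((c /\ b) /\ ~d)) /\ b)) -> (c \/ (d /\ ((d -> ~b) /\ (d /\ (b -> a)))))) \/ ((c \/ (d /\ ((d -> ~b) /\ (d /\ (b -> a))))) -> ((b /\ d) -> ((d \/ ((c /\ b) /\ ~d)) /\ b)))) = max(0.18, 1) = 1

1.00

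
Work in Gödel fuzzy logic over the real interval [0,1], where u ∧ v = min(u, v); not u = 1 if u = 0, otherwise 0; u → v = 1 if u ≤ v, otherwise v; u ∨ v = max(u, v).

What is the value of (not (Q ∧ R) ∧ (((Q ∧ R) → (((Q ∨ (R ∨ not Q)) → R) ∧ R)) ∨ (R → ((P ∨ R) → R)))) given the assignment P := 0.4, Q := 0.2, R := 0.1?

(Q ∧ R) = min(0.2, 0.1) = 0.1
not (Q ∧ R): Gödel ¬ of 0.1 = 0 (operand ≠ 0)
(Q ∧ R) = min(0.2, 0.1) = 0.1
not Q: Gödel ¬ of 0.2 = 0 (operand ≠ 0)
(R ∨ not Q) = max(0.1, 0) = 0.1
(Q ∨ (R ∨ not Q)) = max(0.2, 0.1) = 0.2
((Q ∨ (R ∨ not Q)) → R): 0.2 > 0.1, so result = 0.1
(((Q ∨ (R ∨ not Q)) → R) ∧ R) = min(0.1, 0.1) = 0.1
((Q ∧ R) → (((Q ∨ (R ∨ not Q)) → R) ∧ R)): 0.1 ≤ 0.1, so result = 1
(P ∨ R) = max(0.4, 0.1) = 0.4
((P ∨ R) → R): 0.4 > 0.1, so result = 0.1
(R → ((P ∨ R) → R)): 0.1 ≤ 0.1, so result = 1
(((Q ∧ R) → (((Q ∨ (R ∨ not Q)) → R) ∧ R)) ∨ (R → ((P ∨ R) → R))) = max(1, 1) = 1
(not (Q ∧ R) ∧ (((Q ∧ R) → (((Q ∨ (R ∨ not Q)) → R) ∧ R)) ∨ (R → ((P ∨ R) → R)))) = min(0, 1) = 0

0.00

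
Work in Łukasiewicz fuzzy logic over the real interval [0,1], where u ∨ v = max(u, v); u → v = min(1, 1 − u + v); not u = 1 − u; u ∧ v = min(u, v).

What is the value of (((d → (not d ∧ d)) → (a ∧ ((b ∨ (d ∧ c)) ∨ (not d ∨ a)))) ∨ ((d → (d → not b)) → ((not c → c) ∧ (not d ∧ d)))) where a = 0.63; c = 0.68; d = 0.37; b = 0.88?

not d: Łukasiewicz ¬ gives 1 − 0.37 = 0.63
(not d ∧ d) = min(0.63, 0.37) = 0.37
(d → (not d ∧ d)): min(1, 1 − 0.37 + 0.37) = 1
(d ∧ c) = min(0.37, 0.68) = 0.37
(b ∨ (d ∧ c)) = max(0.88, 0.37) = 0.88
not d: Łukasiewicz ¬ gives 1 − 0.37 = 0.63
(not d ∨ a) = max(0.63, 0.63) = 0.63
((b ∨ (d ∧ c)) ∨ (not d ∨ a)) = max(0.88, 0.63) = 0.88
(a ∧ ((b ∨ (d ∧ c)) ∨ (not d ∨ a))) = min(0.63, 0.88) = 0.63
((d → (not d ∧ d)) → (a ∧ ((b ∨ (d ∧ c)) ∨ (not d ∨ a)))): min(1, 1 − 1 + 0.63) = 0.63
not b: Łukasiewicz ¬ gives 1 − 0.88 = 0.12
(d → not b): min(1, 1 − 0.37 + 0.12) = 0.75
(d → (d → not b)): min(1, 1 − 0.37 + 0.75) = 1
not c: Łukasiewicz ¬ gives 1 − 0.68 = 0.32
(not c → c): min(1, 1 − 0.32 + 0.68) = 1
not d: Łukasiewicz ¬ gives 1 − 0.37 = 0.63
(not d ∧ d) = min(0.63, 0.37) = 0.37
((not c → c) ∧ (not d ∧ d)) = min(1, 0.37) = 0.37
((d → (d → not b)) → ((not c → c) ∧ (not d ∧ d))): min(1, 1 − 1 + 0.37) = 0.37
(((d → (not d ∧ d)) → (a ∧ ((b ∨ (d ∧ c)) ∨ (not d ∨ a)))) ∨ ((d → (d → not b)) → ((not c → c) ∧ (not d ∧ d)))) = max(0.63, 0.37) = 0.63

0.63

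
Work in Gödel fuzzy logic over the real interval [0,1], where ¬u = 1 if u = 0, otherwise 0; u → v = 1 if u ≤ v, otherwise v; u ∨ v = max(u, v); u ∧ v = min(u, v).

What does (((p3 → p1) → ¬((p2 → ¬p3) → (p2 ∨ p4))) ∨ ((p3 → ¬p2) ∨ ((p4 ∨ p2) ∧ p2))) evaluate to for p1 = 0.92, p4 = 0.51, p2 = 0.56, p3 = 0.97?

0.56

(p3 → p1): 0.97 > 0.92, so result = 0.92
¬p3: Gödel ¬ of 0.97 = 0 (operand ≠ 0)
(p2 → ¬p3): 0.56 > 0, so result = 0
(p2 ∨ p4) = max(0.56, 0.51) = 0.56
((p2 → ¬p3) → (p2 ∨ p4)): 0 ≤ 0.56, so result = 1
¬((p2 → ¬p3) → (p2 ∨ p4)): Gödel ¬ of 1 = 0 (operand ≠ 0)
((p3 → p1) → ¬((p2 → ¬p3) → (p2 ∨ p4))): 0.92 > 0, so result = 0
¬p2: Gödel ¬ of 0.56 = 0 (operand ≠ 0)
(p3 → ¬p2): 0.97 > 0, so result = 0
(p4 ∨ p2) = max(0.51, 0.56) = 0.56
((p4 ∨ p2) ∧ p2) = min(0.56, 0.56) = 0.56
((p3 → ¬p2) ∨ ((p4 ∨ p2) ∧ p2)) = max(0, 0.56) = 0.56
(((p3 → p1) → ¬((p2 → ¬p3) → (p2 ∨ p4))) ∨ ((p3 → ¬p2) ∨ ((p4 ∨ p2) ∧ p2))) = max(0, 0.56) = 0.56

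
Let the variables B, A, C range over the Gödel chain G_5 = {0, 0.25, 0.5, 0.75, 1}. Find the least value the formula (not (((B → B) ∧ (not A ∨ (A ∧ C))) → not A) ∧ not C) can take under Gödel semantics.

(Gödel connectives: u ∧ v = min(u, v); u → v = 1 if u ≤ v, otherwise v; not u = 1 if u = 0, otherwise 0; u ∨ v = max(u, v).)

0.00

The minimum is attained at B = 0, A = 0, C = 0:
  (B → B): 0 ≤ 0, so result = 1
  not A: Gödel ¬ of 0 = 1 (operand is 0)
  (A ∧ C) = min(0, 0) = 0
  (not A ∨ (A ∧ C)) = max(1, 0) = 1
  ((B → B) ∧ (not A ∨ (A ∧ C))) = min(1, 1) = 1
  not A: Gödel ¬ of 0 = 1 (operand is 0)
  (((B → B) ∧ (not A ∨ (A ∧ C))) → not A): 1 ≤ 1, so result = 1
  not (((B → B) ∧ (not A ∨ (A ∧ C))) → not A): Gödel ¬ of 1 = 0 (operand ≠ 0)
  not C: Gödel ¬ of 0 = 1 (operand is 0)
  (not (((B → B) ∧ (not A ∨ (A ∧ C))) → not A) ∧ not C) = min(0, 1) = 0
Checking all 125 assignments confirms none give a value below 0.00.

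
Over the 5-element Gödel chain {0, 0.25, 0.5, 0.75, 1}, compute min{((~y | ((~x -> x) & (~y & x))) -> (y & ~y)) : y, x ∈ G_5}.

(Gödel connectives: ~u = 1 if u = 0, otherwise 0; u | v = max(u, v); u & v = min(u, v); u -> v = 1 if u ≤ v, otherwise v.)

0.00

The minimum is attained at y = 0, x = 0:
  ~y: Gödel ¬ of 0 = 1 (operand is 0)
  ~x: Gödel ¬ of 0 = 1 (operand is 0)
  (~x -> x): 1 > 0, so result = 0
  ~y: Gödel ¬ of 0 = 1 (operand is 0)
  (~y & x) = min(1, 0) = 0
  ((~x -> x) & (~y & x)) = min(0, 0) = 0
  (~y | ((~x -> x) & (~y & x))) = max(1, 0) = 1
  ~y: Gödel ¬ of 0 = 1 (operand is 0)
  (y & ~y) = min(0, 1) = 0
  ((~y | ((~x -> x) & (~y & x))) -> (y & ~y)): 1 > 0, so result = 0
Checking all 25 assignments confirms none give a value below 0.00.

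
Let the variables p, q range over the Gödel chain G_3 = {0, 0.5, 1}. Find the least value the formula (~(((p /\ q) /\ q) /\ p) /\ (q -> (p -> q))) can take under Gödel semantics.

0.00

The minimum is attained at p = 0.5, q = 0.5:
  (p /\ q) = min(0.5, 0.5) = 0.5
  ((p /\ q) /\ q) = min(0.5, 0.5) = 0.5
  (((p /\ q) /\ q) /\ p) = min(0.5, 0.5) = 0.5
  ~(((p /\ q) /\ q) /\ p): Gödel ¬ of 0.5 = 0 (operand ≠ 0)
  (p -> q): 0.5 ≤ 0.5, so result = 1
  (q -> (p -> q)): 0.5 ≤ 1, so result = 1
  (~(((p /\ q) /\ q) /\ p) /\ (q -> (p -> q))) = min(0, 1) = 0
Checking all 9 assignments confirms none give a value below 0.00.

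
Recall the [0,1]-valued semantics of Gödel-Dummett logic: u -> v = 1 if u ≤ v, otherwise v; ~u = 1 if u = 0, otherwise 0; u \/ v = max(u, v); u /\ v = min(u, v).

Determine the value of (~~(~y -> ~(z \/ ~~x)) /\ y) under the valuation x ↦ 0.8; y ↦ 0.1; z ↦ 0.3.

0.10

~y: Gödel ¬ of 0.1 = 0 (operand ≠ 0)
~x: Gödel ¬ of 0.8 = 0 (operand ≠ 0)
~~x: Gödel ¬ of 0 = 1 (operand is 0)
(z \/ ~~x) = max(0.3, 1) = 1
~(z \/ ~~x): Gödel ¬ of 1 = 0 (operand ≠ 0)
(~y -> ~(z \/ ~~x)): 0 ≤ 0, so result = 1
~(~y -> ~(z \/ ~~x)): Gödel ¬ of 1 = 0 (operand ≠ 0)
~~(~y -> ~(z \/ ~~x)): Gödel ¬ of 0 = 1 (operand is 0)
(~~(~y -> ~(z \/ ~~x)) /\ y) = min(1, 0.1) = 0.1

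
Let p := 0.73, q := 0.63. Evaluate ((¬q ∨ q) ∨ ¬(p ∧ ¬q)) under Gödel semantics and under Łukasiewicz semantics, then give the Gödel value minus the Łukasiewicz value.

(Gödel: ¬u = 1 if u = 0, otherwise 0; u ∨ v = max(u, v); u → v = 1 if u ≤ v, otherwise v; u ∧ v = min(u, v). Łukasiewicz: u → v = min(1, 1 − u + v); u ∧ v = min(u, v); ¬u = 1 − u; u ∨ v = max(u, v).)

Gödel evaluation:
  ¬q: Gödel ¬ of 0.63 = 0 (operand ≠ 0)
  (¬q ∨ q) = max(0, 0.63) = 0.63
  ¬q: Gödel ¬ of 0.63 = 0 (operand ≠ 0)
  (p ∧ ¬q) = min(0.73, 0) = 0
  ¬(p ∧ ¬q): Gödel ¬ of 0 = 1 (operand is 0)
  ((¬q ∨ q) ∨ ¬(p ∧ ¬q)) = max(0.63, 1) = 1
  Gödel value = 1
Łukasiewicz evaluation:
  ¬q: Łukasiewicz ¬ gives 1 − 0.63 = 0.37
  (¬q ∨ q) = max(0.37, 0.63) = 0.63
  ¬q: Łukasiewicz ¬ gives 1 − 0.63 = 0.37
  (p ∧ ¬q) = min(0.73, 0.37) = 0.37
  ¬(p ∧ ¬q): Łukasiewicz ¬ gives 1 − 0.37 = 0.63
  ((¬q ∨ q) ∨ ¬(p ∧ ¬q)) = max(0.63, 0.63) = 0.63
  Łukasiewicz value = 0.63
Difference: 1 − 0.63 = 0.37

0.37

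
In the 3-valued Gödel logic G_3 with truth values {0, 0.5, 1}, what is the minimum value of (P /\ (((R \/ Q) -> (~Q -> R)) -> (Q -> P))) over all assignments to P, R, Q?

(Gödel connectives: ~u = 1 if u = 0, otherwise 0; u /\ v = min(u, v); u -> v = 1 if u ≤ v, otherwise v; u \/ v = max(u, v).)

0.00

The minimum is attained at P = 0, R = 0, Q = 0:
  (R \/ Q) = max(0, 0) = 0
  ~Q: Gödel ¬ of 0 = 1 (operand is 0)
  (~Q -> R): 1 > 0, so result = 0
  ((R \/ Q) -> (~Q -> R)): 0 ≤ 0, so result = 1
  (Q -> P): 0 ≤ 0, so result = 1
  (((R \/ Q) -> (~Q -> R)) -> (Q -> P)): 1 ≤ 1, so result = 1
  (P /\ (((R \/ Q) -> (~Q -> R)) -> (Q -> P))) = min(0, 1) = 0
Checking all 27 assignments confirms none give a value below 0.00.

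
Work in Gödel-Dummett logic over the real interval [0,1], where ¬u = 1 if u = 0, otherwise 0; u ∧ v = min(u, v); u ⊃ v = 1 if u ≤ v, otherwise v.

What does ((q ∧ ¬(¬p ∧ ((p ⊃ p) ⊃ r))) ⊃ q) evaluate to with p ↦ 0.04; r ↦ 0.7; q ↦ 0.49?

1.00

¬p: Gödel ¬ of 0.04 = 0 (operand ≠ 0)
(p ⊃ p): 0.04 ≤ 0.04, so result = 1
((p ⊃ p) ⊃ r): 1 > 0.7, so result = 0.7
(¬p ∧ ((p ⊃ p) ⊃ r)) = min(0, 0.7) = 0
¬(¬p ∧ ((p ⊃ p) ⊃ r)): Gödel ¬ of 0 = 1 (operand is 0)
(q ∧ ¬(¬p ∧ ((p ⊃ p) ⊃ r))) = min(0.49, 1) = 0.49
((q ∧ ¬(¬p ∧ ((p ⊃ p) ⊃ r))) ⊃ q): 0.49 ≤ 0.49, so result = 1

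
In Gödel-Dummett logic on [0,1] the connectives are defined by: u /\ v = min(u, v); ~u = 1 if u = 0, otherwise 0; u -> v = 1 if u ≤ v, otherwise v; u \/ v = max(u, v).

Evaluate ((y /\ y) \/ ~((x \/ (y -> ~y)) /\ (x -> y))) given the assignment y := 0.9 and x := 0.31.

0.90

(y /\ y) = min(0.9, 0.9) = 0.9
~y: Gödel ¬ of 0.9 = 0 (operand ≠ 0)
(y -> ~y): 0.9 > 0, so result = 0
(x \/ (y -> ~y)) = max(0.31, 0) = 0.31
(x -> y): 0.31 ≤ 0.9, so result = 1
((x \/ (y -> ~y)) /\ (x -> y)) = min(0.31, 1) = 0.31
~((x \/ (y -> ~y)) /\ (x -> y)): Gödel ¬ of 0.31 = 0 (operand ≠ 0)
((y /\ y) \/ ~((x \/ (y -> ~y)) /\ (x -> y))) = max(0.9, 0) = 0.9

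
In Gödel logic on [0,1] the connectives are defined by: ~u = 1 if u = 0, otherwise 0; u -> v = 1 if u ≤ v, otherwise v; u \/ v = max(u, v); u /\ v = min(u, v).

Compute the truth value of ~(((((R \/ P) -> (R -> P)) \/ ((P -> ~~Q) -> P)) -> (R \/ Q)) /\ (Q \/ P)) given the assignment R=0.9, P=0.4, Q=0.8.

(R \/ P) = max(0.9, 0.4) = 0.9
(R -> P): 0.9 > 0.4, so result = 0.4
((R \/ P) -> (R -> P)): 0.9 > 0.4, so result = 0.4
~Q: Gödel ¬ of 0.8 = 0 (operand ≠ 0)
~~Q: Gödel ¬ of 0 = 1 (operand is 0)
(P -> ~~Q): 0.4 ≤ 1, so result = 1
((P -> ~~Q) -> P): 1 > 0.4, so result = 0.4
(((R \/ P) -> (R -> P)) \/ ((P -> ~~Q) -> P)) = max(0.4, 0.4) = 0.4
(R \/ Q) = max(0.9, 0.8) = 0.9
((((R \/ P) -> (R -> P)) \/ ((P -> ~~Q) -> P)) -> (R \/ Q)): 0.4 ≤ 0.9, so result = 1
(Q \/ P) = max(0.8, 0.4) = 0.8
(((((R \/ P) -> (R -> P)) \/ ((P -> ~~Q) -> P)) -> (R \/ Q)) /\ (Q \/ P)) = min(1, 0.8) = 0.8
~(((((R \/ P) -> (R -> P)) \/ ((P -> ~~Q) -> P)) -> (R \/ Q)) /\ (Q \/ P)): Gödel ¬ of 0.8 = 0 (operand ≠ 0)

0.00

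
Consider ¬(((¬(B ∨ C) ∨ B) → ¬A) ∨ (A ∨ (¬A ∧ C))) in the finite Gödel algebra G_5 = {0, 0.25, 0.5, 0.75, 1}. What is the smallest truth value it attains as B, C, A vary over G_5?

The minimum is attained at B = 0, C = 0, A = 0:
  (B ∨ C) = max(0, 0) = 0
  ¬(B ∨ C): Gödel ¬ of 0 = 1 (operand is 0)
  (¬(B ∨ C) ∨ B) = max(1, 0) = 1
  ¬A: Gödel ¬ of 0 = 1 (operand is 0)
  ((¬(B ∨ C) ∨ B) → ¬A): 1 ≤ 1, so result = 1
  ¬A: Gödel ¬ of 0 = 1 (operand is 0)
  (¬A ∧ C) = min(1, 0) = 0
  (A ∨ (¬A ∧ C)) = max(0, 0) = 0
  (((¬(B ∨ C) ∨ B) → ¬A) ∨ (A ∨ (¬A ∧ C))) = max(1, 0) = 1
  ¬(((¬(B ∨ C) ∨ B) → ¬A) ∨ (A ∨ (¬A ∧ C))): Gödel ¬ of 1 = 0 (operand ≠ 0)
Checking all 125 assignments confirms none give a value below 0.00.

0.00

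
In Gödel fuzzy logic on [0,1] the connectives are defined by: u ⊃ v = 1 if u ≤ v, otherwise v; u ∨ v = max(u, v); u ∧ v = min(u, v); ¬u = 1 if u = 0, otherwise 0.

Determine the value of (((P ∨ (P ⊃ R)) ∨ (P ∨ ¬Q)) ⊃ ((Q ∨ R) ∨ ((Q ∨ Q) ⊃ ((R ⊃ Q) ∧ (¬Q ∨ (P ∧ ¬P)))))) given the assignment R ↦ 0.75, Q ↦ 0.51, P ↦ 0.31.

(P ⊃ R): 0.31 ≤ 0.75, so result = 1
(P ∨ (P ⊃ R)) = max(0.31, 1) = 1
¬Q: Gödel ¬ of 0.51 = 0 (operand ≠ 0)
(P ∨ ¬Q) = max(0.31, 0) = 0.31
((P ∨ (P ⊃ R)) ∨ (P ∨ ¬Q)) = max(1, 0.31) = 1
(Q ∨ R) = max(0.51, 0.75) = 0.75
(Q ∨ Q) = max(0.51, 0.51) = 0.51
(R ⊃ Q): 0.75 > 0.51, so result = 0.51
¬Q: Gödel ¬ of 0.51 = 0 (operand ≠ 0)
¬P: Gödel ¬ of 0.31 = 0 (operand ≠ 0)
(P ∧ ¬P) = min(0.31, 0) = 0
(¬Q ∨ (P ∧ ¬P)) = max(0, 0) = 0
((R ⊃ Q) ∧ (¬Q ∨ (P ∧ ¬P))) = min(0.51, 0) = 0
((Q ∨ Q) ⊃ ((R ⊃ Q) ∧ (¬Q ∨ (P ∧ ¬P)))): 0.51 > 0, so result = 0
((Q ∨ R) ∨ ((Q ∨ Q) ⊃ ((R ⊃ Q) ∧ (¬Q ∨ (P ∧ ¬P))))) = max(0.75, 0) = 0.75
(((P ∨ (P ⊃ R)) ∨ (P ∨ ¬Q)) ⊃ ((Q ∨ R) ∨ ((Q ∨ Q) ⊃ ((R ⊃ Q) ∧ (¬Q ∨ (P ∧ ¬P)))))): 1 > 0.75, so result = 0.75

0.75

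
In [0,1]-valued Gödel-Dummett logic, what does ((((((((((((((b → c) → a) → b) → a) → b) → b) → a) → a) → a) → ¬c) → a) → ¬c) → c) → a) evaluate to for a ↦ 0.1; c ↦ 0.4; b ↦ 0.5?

(b → c): 0.5 > 0.4, so result = 0.4
((b → c) → a): 0.4 > 0.1, so result = 0.1
(((b → c) → a) → b): 0.1 ≤ 0.5, so result = 1
((((b → c) → a) → b) → a): 1 > 0.1, so result = 0.1
(((((b → c) → a) → b) → a) → b): 0.1 ≤ 0.5, so result = 1
((((((b → c) → a) → b) → a) → b) → b): 1 > 0.5, so result = 0.5
(((((((b → c) → a) → b) → a) → b) → b) → a): 0.5 > 0.1, so result = 0.1
((((((((b → c) → a) → b) → a) → b) → b) → a) → a): 0.1 ≤ 0.1, so result = 1
(((((((((b → c) → a) → b) → a) → b) → b) → a) → a) → a): 1 > 0.1, so result = 0.1
¬c: Gödel ¬ of 0.4 = 0 (operand ≠ 0)
((((((((((b → c) → a) → b) → a) → b) → b) → a) → a) → a) → ¬c): 0.1 > 0, so result = 0
(((((((((((b → c) → a) → b) → a) → b) → b) → a) → a) → a) → ¬c) → a): 0 ≤ 0.1, so result = 1
¬c: Gödel ¬ of 0.4 = 0 (operand ≠ 0)
((((((((((((b → c) → a) → b) → a) → b) → b) → a) → a) → a) → ¬c) → a) → ¬c): 1 > 0, so result = 0
(((((((((((((b → c) → a) → b) → a) → b) → b) → a) → a) → a) → ¬c) → a) → ¬c) → c): 0 ≤ 0.4, so result = 1
((((((((((((((b → c) → a) → b) → a) → b) → b) → a) → a) → a) → ¬c) → a) → ¬c) → c) → a): 1 > 0.1, so result = 0.1

0.10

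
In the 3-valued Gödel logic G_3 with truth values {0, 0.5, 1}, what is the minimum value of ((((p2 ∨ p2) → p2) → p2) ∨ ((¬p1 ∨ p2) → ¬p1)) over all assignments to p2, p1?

0.50

The minimum is attained at p2 = 0.5, p1 = 0.5:
  (p2 ∨ p2) = max(0.5, 0.5) = 0.5
  ((p2 ∨ p2) → p2): 0.5 ≤ 0.5, so result = 1
  (((p2 ∨ p2) → p2) → p2): 1 > 0.5, so result = 0.5
  ¬p1: Gödel ¬ of 0.5 = 0 (operand ≠ 0)
  (¬p1 ∨ p2) = max(0, 0.5) = 0.5
  ¬p1: Gödel ¬ of 0.5 = 0 (operand ≠ 0)
  ((¬p1 ∨ p2) → ¬p1): 0.5 > 0, so result = 0
  ((((p2 ∨ p2) → p2) → p2) ∨ ((¬p1 ∨ p2) → ¬p1)) = max(0.5, 0) = 0.5
Checking all 9 assignments confirms none give a value below 0.50.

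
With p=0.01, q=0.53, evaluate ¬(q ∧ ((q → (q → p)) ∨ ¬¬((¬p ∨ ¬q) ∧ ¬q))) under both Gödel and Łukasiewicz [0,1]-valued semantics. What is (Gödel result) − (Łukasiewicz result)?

-0.47

Gödel evaluation:
  (q → p): 0.53 > 0.01, so result = 0.01
  (q → (q → p)): 0.53 > 0.01, so result = 0.01
  ¬p: Gödel ¬ of 0.01 = 0 (operand ≠ 0)
  ¬q: Gödel ¬ of 0.53 = 0 (operand ≠ 0)
  (¬p ∨ ¬q) = max(0, 0) = 0
  ¬q: Gödel ¬ of 0.53 = 0 (operand ≠ 0)
  ((¬p ∨ ¬q) ∧ ¬q) = min(0, 0) = 0
  ¬((¬p ∨ ¬q) ∧ ¬q): Gödel ¬ of 0 = 1 (operand is 0)
  ¬¬((¬p ∨ ¬q) ∧ ¬q): Gödel ¬ of 1 = 0 (operand ≠ 0)
  ((q → (q → p)) ∨ ¬¬((¬p ∨ ¬q) ∧ ¬q)) = max(0.01, 0) = 0.01
  (q ∧ ((q → (q → p)) ∨ ¬¬((¬p ∨ ¬q) ∧ ¬q))) = min(0.53, 0.01) = 0.01
  ¬(q ∧ ((q → (q → p)) ∨ ¬¬((¬p ∨ ¬q) ∧ ¬q))): Gödel ¬ of 0.01 = 0 (operand ≠ 0)
  Gödel value = 0
Łukasiewicz evaluation:
  (q → p): min(1, 1 − 0.53 + 0.01) = 0.48
  (q → (q → p)): min(1, 1 − 0.53 + 0.48) = 0.95
  ¬p: Łukasiewicz ¬ gives 1 − 0.01 = 0.99
  ¬q: Łukasiewicz ¬ gives 1 − 0.53 = 0.47
  (¬p ∨ ¬q) = max(0.99, 0.47) = 0.99
  ¬q: Łukasiewicz ¬ gives 1 − 0.53 = 0.47
  ((¬p ∨ ¬q) ∧ ¬q) = min(0.99, 0.47) = 0.47
  ¬((¬p ∨ ¬q) ∧ ¬q): Łukasiewicz ¬ gives 1 − 0.47 = 0.53
  ¬¬((¬p ∨ ¬q) ∧ ¬q): Łukasiewicz ¬ gives 1 − 0.53 = 0.47
  ((q → (q → p)) ∨ ¬¬((¬p ∨ ¬q) ∧ ¬q)) = max(0.95, 0.47) = 0.95
  (q ∧ ((q → (q → p)) ∨ ¬¬((¬p ∨ ¬q) ∧ ¬q))) = min(0.53, 0.95) = 0.53
  ¬(q ∧ ((q → (q → p)) ∨ ¬¬((¬p ∨ ¬q) ∧ ¬q))): Łukasiewicz ¬ gives 1 − 0.53 = 0.47
  Łukasiewicz value = 0.47
Difference: 0 − 0.47 = -0.47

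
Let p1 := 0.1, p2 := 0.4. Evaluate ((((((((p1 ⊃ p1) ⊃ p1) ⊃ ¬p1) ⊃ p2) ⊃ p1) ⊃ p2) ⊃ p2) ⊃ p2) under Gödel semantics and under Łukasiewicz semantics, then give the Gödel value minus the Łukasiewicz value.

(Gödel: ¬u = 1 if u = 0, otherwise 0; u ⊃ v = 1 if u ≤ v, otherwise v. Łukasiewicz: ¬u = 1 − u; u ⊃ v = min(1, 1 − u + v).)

Gödel evaluation:
  (p1 ⊃ p1): 0.1 ≤ 0.1, so result = 1
  ((p1 ⊃ p1) ⊃ p1): 1 > 0.1, so result = 0.1
  ¬p1: Gödel ¬ of 0.1 = 0 (operand ≠ 0)
  (((p1 ⊃ p1) ⊃ p1) ⊃ ¬p1): 0.1 > 0, so result = 0
  ((((p1 ⊃ p1) ⊃ p1) ⊃ ¬p1) ⊃ p2): 0 ≤ 0.4, so result = 1
  (((((p1 ⊃ p1) ⊃ p1) ⊃ ¬p1) ⊃ p2) ⊃ p1): 1 > 0.1, so result = 0.1
  ((((((p1 ⊃ p1) ⊃ p1) ⊃ ¬p1) ⊃ p2) ⊃ p1) ⊃ p2): 0.1 ≤ 0.4, so result = 1
  (((((((p1 ⊃ p1) ⊃ p1) ⊃ ¬p1) ⊃ p2) ⊃ p1) ⊃ p2) ⊃ p2): 1 > 0.4, so result = 0.4
  ((((((((p1 ⊃ p1) ⊃ p1) ⊃ ¬p1) ⊃ p2) ⊃ p1) ⊃ p2) ⊃ p2) ⊃ p2): 0.4 ≤ 0.4, so result = 1
  Gödel value = 1
Łukasiewicz evaluation:
  (p1 ⊃ p1): min(1, 1 − 0.1 + 0.1) = 1
  ((p1 ⊃ p1) ⊃ p1): min(1, 1 − 1 + 0.1) = 0.1
  ¬p1: Łukasiewicz ¬ gives 1 − 0.1 = 0.9
  (((p1 ⊃ p1) ⊃ p1) ⊃ ¬p1): min(1, 1 − 0.1 + 0.9) = 1
  ((((p1 ⊃ p1) ⊃ p1) ⊃ ¬p1) ⊃ p2): min(1, 1 − 1 + 0.4) = 0.4
  (((((p1 ⊃ p1) ⊃ p1) ⊃ ¬p1) ⊃ p2) ⊃ p1): min(1, 1 − 0.4 + 0.1) = 0.7
  ((((((p1 ⊃ p1) ⊃ p1) ⊃ ¬p1) ⊃ p2) ⊃ p1) ⊃ p2): min(1, 1 − 0.7 + 0.4) = 0.7
  (((((((p1 ⊃ p1) ⊃ p1) ⊃ ¬p1) ⊃ p2) ⊃ p1) ⊃ p2) ⊃ p2): min(1, 1 − 0.7 + 0.4) = 0.7
  ((((((((p1 ⊃ p1) ⊃ p1) ⊃ ¬p1) ⊃ p2) ⊃ p1) ⊃ p2) ⊃ p2) ⊃ p2): min(1, 1 − 0.7 + 0.4) = 0.7
  Łukasiewicz value = 0.7
Difference: 1 − 0.7 = 0.30

0.30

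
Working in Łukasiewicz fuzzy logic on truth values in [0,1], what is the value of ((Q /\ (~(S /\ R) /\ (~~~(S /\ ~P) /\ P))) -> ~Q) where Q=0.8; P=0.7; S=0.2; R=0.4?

(S /\ R) = min(0.2, 0.4) = 0.2
~(S /\ R): Łukasiewicz ¬ gives 1 − 0.2 = 0.8
~P: Łukasiewicz ¬ gives 1 − 0.7 = 0.3
(S /\ ~P) = min(0.2, 0.3) = 0.2
~(S /\ ~P): Łukasiewicz ¬ gives 1 − 0.2 = 0.8
~~(S /\ ~P): Łukasiewicz ¬ gives 1 − 0.8 = 0.2
~~~(S /\ ~P): Łukasiewicz ¬ gives 1 − 0.2 = 0.8
(~~~(S /\ ~P) /\ P) = min(0.8, 0.7) = 0.7
(~(S /\ R) /\ (~~~(S /\ ~P) /\ P)) = min(0.8, 0.7) = 0.7
(Q /\ (~(S /\ R) /\ (~~~(S /\ ~P) /\ P))) = min(0.8, 0.7) = 0.7
~Q: Łukasiewicz ¬ gives 1 − 0.8 = 0.2
((Q /\ (~(S /\ R) /\ (~~~(S /\ ~P) /\ P))) -> ~Q): min(1, 1 − 0.7 + 0.2) = 0.5

0.50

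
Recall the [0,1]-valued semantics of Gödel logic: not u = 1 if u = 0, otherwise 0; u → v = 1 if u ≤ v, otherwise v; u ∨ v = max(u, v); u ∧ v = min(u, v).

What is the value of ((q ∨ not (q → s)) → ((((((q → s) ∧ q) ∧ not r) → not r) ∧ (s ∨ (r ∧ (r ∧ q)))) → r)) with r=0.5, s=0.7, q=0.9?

0.50

(q → s): 0.9 > 0.7, so result = 0.7
not (q → s): Gödel ¬ of 0.7 = 0 (operand ≠ 0)
(q ∨ not (q → s)) = max(0.9, 0) = 0.9
(q → s): 0.9 > 0.7, so result = 0.7
((q → s) ∧ q) = min(0.7, 0.9) = 0.7
not r: Gödel ¬ of 0.5 = 0 (operand ≠ 0)
(((q → s) ∧ q) ∧ not r) = min(0.7, 0) = 0
not r: Gödel ¬ of 0.5 = 0 (operand ≠ 0)
((((q → s) ∧ q) ∧ not r) → not r): 0 ≤ 0, so result = 1
(r ∧ q) = min(0.5, 0.9) = 0.5
(r ∧ (r ∧ q)) = min(0.5, 0.5) = 0.5
(s ∨ (r ∧ (r ∧ q))) = max(0.7, 0.5) = 0.7
(((((q → s) ∧ q) ∧ not r) → not r) ∧ (s ∨ (r ∧ (r ∧ q)))) = min(1, 0.7) = 0.7
((((((q → s) ∧ q) ∧ not r) → not r) ∧ (s ∨ (r ∧ (r ∧ q)))) → r): 0.7 > 0.5, so result = 0.5
((q ∨ not (q → s)) → ((((((q → s) ∧ q) ∧ not r) → not r) ∧ (s ∨ (r ∧ (r ∧ q)))) → r)): 0.9 > 0.5, so result = 0.5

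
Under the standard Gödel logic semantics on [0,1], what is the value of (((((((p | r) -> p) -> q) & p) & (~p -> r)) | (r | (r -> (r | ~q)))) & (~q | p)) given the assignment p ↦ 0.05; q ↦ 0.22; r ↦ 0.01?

0.05

(p | r) = max(0.05, 0.01) = 0.05
((p | r) -> p): 0.05 ≤ 0.05, so result = 1
(((p | r) -> p) -> q): 1 > 0.22, so result = 0.22
((((p | r) -> p) -> q) & p) = min(0.22, 0.05) = 0.05
~p: Gödel ¬ of 0.05 = 0 (operand ≠ 0)
(~p -> r): 0 ≤ 0.01, so result = 1
(((((p | r) -> p) -> q) & p) & (~p -> r)) = min(0.05, 1) = 0.05
~q: Gödel ¬ of 0.22 = 0 (operand ≠ 0)
(r | ~q) = max(0.01, 0) = 0.01
(r -> (r | ~q)): 0.01 ≤ 0.01, so result = 1
(r | (r -> (r | ~q))) = max(0.01, 1) = 1
((((((p | r) -> p) -> q) & p) & (~p -> r)) | (r | (r -> (r | ~q)))) = max(0.05, 1) = 1
~q: Gödel ¬ of 0.22 = 0 (operand ≠ 0)
(~q | p) = max(0, 0.05) = 0.05
(((((((p | r) -> p) -> q) & p) & (~p -> r)) | (r | (r -> (r | ~q)))) & (~q | p)) = min(1, 0.05) = 0.05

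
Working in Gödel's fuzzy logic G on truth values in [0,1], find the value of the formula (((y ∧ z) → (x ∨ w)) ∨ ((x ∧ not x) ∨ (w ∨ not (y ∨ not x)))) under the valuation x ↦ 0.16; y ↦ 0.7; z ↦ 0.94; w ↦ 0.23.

(y ∧ z) = min(0.7, 0.94) = 0.7
(x ∨ w) = max(0.16, 0.23) = 0.23
((y ∧ z) → (x ∨ w)): 0.7 > 0.23, so result = 0.23
not x: Gödel ¬ of 0.16 = 0 (operand ≠ 0)
(x ∧ not x) = min(0.16, 0) = 0
not x: Gödel ¬ of 0.16 = 0 (operand ≠ 0)
(y ∨ not x) = max(0.7, 0) = 0.7
not (y ∨ not x): Gödel ¬ of 0.7 = 0 (operand ≠ 0)
(w ∨ not (y ∨ not x)) = max(0.23, 0) = 0.23
((x ∧ not x) ∨ (w ∨ not (y ∨ not x))) = max(0, 0.23) = 0.23
(((y ∧ z) → (x ∨ w)) ∨ ((x ∧ not x) ∨ (w ∨ not (y ∨ not x)))) = max(0.23, 0.23) = 0.23

0.23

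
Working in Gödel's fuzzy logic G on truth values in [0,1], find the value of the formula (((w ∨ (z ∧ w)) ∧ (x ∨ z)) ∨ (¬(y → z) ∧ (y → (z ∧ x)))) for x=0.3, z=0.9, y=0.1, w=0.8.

0.80

(z ∧ w) = min(0.9, 0.8) = 0.8
(w ∨ (z ∧ w)) = max(0.8, 0.8) = 0.8
(x ∨ z) = max(0.3, 0.9) = 0.9
((w ∨ (z ∧ w)) ∧ (x ∨ z)) = min(0.8, 0.9) = 0.8
(y → z): 0.1 ≤ 0.9, so result = 1
¬(y → z): Gödel ¬ of 1 = 0 (operand ≠ 0)
(z ∧ x) = min(0.9, 0.3) = 0.3
(y → (z ∧ x)): 0.1 ≤ 0.3, so result = 1
(¬(y → z) ∧ (y → (z ∧ x))) = min(0, 1) = 0
(((w ∨ (z ∧ w)) ∧ (x ∨ z)) ∨ (¬(y → z) ∧ (y → (z ∧ x)))) = max(0.8, 0) = 0.8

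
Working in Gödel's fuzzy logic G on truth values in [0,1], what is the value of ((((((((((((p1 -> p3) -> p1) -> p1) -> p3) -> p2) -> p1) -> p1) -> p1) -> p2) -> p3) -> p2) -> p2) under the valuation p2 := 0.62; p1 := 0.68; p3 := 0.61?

(p1 -> p3): 0.68 > 0.61, so result = 0.61
((p1 -> p3) -> p1): 0.61 ≤ 0.68, so result = 1
(((p1 -> p3) -> p1) -> p1): 1 > 0.68, so result = 0.68
((((p1 -> p3) -> p1) -> p1) -> p3): 0.68 > 0.61, so result = 0.61
(((((p1 -> p3) -> p1) -> p1) -> p3) -> p2): 0.61 ≤ 0.62, so result = 1
((((((p1 -> p3) -> p1) -> p1) -> p3) -> p2) -> p1): 1 > 0.68, so result = 0.68
(((((((p1 -> p3) -> p1) -> p1) -> p3) -> p2) -> p1) -> p1): 0.68 ≤ 0.68, so result = 1
((((((((p1 -> p3) -> p1) -> p1) -> p3) -> p2) -> p1) -> p1) -> p1): 1 > 0.68, so result = 0.68
(((((((((p1 -> p3) -> p1) -> p1) -> p3) -> p2) -> p1) -> p1) -> p1) -> p2): 0.68 > 0.62, so result = 0.62
((((((((((p1 -> p3) -> p1) -> p1) -> p3) -> p2) -> p1) -> p1) -> p1) -> p2) -> p3): 0.62 > 0.61, so result = 0.61
(((((((((((p1 -> p3) -> p1) -> p1) -> p3) -> p2) -> p1) -> p1) -> p1) -> p2) -> p3) -> p2): 0.61 ≤ 0.62, so result = 1
((((((((((((p1 -> p3) -> p1) -> p1) -> p3) -> p2) -> p1) -> p1) -> p1) -> p2) -> p3) -> p2) -> p2): 1 > 0.62, so result = 0.62

0.62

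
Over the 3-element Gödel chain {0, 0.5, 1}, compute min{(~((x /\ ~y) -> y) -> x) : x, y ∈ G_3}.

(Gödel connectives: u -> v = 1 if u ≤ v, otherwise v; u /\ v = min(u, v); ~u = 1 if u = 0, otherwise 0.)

0.50

The minimum is attained at x = 0.5, y = 0:
  ~y: Gödel ¬ of 0 = 1 (operand is 0)
  (x /\ ~y) = min(0.5, 1) = 0.5
  ((x /\ ~y) -> y): 0.5 > 0, so result = 0
  ~((x /\ ~y) -> y): Gödel ¬ of 0 = 1 (operand is 0)
  (~((x /\ ~y) -> y) -> x): 1 > 0.5, so result = 0.5
Checking all 9 assignments confirms none give a value below 0.50.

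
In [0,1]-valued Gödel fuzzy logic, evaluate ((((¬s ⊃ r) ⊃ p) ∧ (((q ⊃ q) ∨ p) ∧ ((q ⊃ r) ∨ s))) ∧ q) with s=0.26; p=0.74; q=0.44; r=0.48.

0.44

¬s: Gödel ¬ of 0.26 = 0 (operand ≠ 0)
(¬s ⊃ r): 0 ≤ 0.48, so result = 1
((¬s ⊃ r) ⊃ p): 1 > 0.74, so result = 0.74
(q ⊃ q): 0.44 ≤ 0.44, so result = 1
((q ⊃ q) ∨ p) = max(1, 0.74) = 1
(q ⊃ r): 0.44 ≤ 0.48, so result = 1
((q ⊃ r) ∨ s) = max(1, 0.26) = 1
(((q ⊃ q) ∨ p) ∧ ((q ⊃ r) ∨ s)) = min(1, 1) = 1
(((¬s ⊃ r) ⊃ p) ∧ (((q ⊃ q) ∨ p) ∧ ((q ⊃ r) ∨ s))) = min(0.74, 1) = 0.74
((((¬s ⊃ r) ⊃ p) ∧ (((q ⊃ q) ∨ p) ∧ ((q ⊃ r) ∨ s))) ∧ q) = min(0.74, 0.44) = 0.44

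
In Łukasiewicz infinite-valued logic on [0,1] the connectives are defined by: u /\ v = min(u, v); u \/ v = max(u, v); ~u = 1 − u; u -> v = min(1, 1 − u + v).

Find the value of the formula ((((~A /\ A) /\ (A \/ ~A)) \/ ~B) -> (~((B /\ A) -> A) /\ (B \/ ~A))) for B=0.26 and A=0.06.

~A: Łukasiewicz ¬ gives 1 − 0.06 = 0.94
(~A /\ A) = min(0.94, 0.06) = 0.06
~A: Łukasiewicz ¬ gives 1 − 0.06 = 0.94
(A \/ ~A) = max(0.06, 0.94) = 0.94
((~A /\ A) /\ (A \/ ~A)) = min(0.06, 0.94) = 0.06
~B: Łukasiewicz ¬ gives 1 − 0.26 = 0.74
(((~A /\ A) /\ (A \/ ~A)) \/ ~B) = max(0.06, 0.74) = 0.74
(B /\ A) = min(0.26, 0.06) = 0.06
((B /\ A) -> A): min(1, 1 − 0.06 + 0.06) = 1
~((B /\ A) -> A): Łukasiewicz ¬ gives 1 − 1 = 0
~A: Łukasiewicz ¬ gives 1 − 0.06 = 0.94
(B \/ ~A) = max(0.26, 0.94) = 0.94
(~((B /\ A) -> A) /\ (B \/ ~A)) = min(0, 0.94) = 0
((((~A /\ A) /\ (A \/ ~A)) \/ ~B) -> (~((B /\ A) -> A) /\ (B \/ ~A))): min(1, 1 − 0.74 + 0) = 0.26

0.26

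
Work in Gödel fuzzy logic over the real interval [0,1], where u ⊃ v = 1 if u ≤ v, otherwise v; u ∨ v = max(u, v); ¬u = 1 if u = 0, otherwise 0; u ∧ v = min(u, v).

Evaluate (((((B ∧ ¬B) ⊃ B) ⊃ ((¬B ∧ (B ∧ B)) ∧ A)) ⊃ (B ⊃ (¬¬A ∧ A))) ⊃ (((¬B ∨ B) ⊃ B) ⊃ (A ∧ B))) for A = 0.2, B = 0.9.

0.20

¬B: Gödel ¬ of 0.9 = 0 (operand ≠ 0)
(B ∧ ¬B) = min(0.9, 0) = 0
((B ∧ ¬B) ⊃ B): 0 ≤ 0.9, so result = 1
¬B: Gödel ¬ of 0.9 = 0 (operand ≠ 0)
(B ∧ B) = min(0.9, 0.9) = 0.9
(¬B ∧ (B ∧ B)) = min(0, 0.9) = 0
((¬B ∧ (B ∧ B)) ∧ A) = min(0, 0.2) = 0
(((B ∧ ¬B) ⊃ B) ⊃ ((¬B ∧ (B ∧ B)) ∧ A)): 1 > 0, so result = 0
¬A: Gödel ¬ of 0.2 = 0 (operand ≠ 0)
¬¬A: Gödel ¬ of 0 = 1 (operand is 0)
(¬¬A ∧ A) = min(1, 0.2) = 0.2
(B ⊃ (¬¬A ∧ A)): 0.9 > 0.2, so result = 0.2
((((B ∧ ¬B) ⊃ B) ⊃ ((¬B ∧ (B ∧ B)) ∧ A)) ⊃ (B ⊃ (¬¬A ∧ A))): 0 ≤ 0.2, so result = 1
¬B: Gödel ¬ of 0.9 = 0 (operand ≠ 0)
(¬B ∨ B) = max(0, 0.9) = 0.9
((¬B ∨ B) ⊃ B): 0.9 ≤ 0.9, so result = 1
(A ∧ B) = min(0.2, 0.9) = 0.2
(((¬B ∨ B) ⊃ B) ⊃ (A ∧ B)): 1 > 0.2, so result = 0.2
(((((B ∧ ¬B) ⊃ B) ⊃ ((¬B ∧ (B ∧ B)) ∧ A)) ⊃ (B ⊃ (¬¬A ∧ A))) ⊃ (((¬B ∨ B) ⊃ B) ⊃ (A ∧ B))): 1 > 0.2, so result = 0.2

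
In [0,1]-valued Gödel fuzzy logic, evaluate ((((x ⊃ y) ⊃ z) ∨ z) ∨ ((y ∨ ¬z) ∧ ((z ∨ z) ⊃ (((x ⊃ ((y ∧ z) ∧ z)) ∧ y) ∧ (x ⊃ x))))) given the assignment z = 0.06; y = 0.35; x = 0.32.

0.35

(x ⊃ y): 0.32 ≤ 0.35, so result = 1
((x ⊃ y) ⊃ z): 1 > 0.06, so result = 0.06
(((x ⊃ y) ⊃ z) ∨ z) = max(0.06, 0.06) = 0.06
¬z: Gödel ¬ of 0.06 = 0 (operand ≠ 0)
(y ∨ ¬z) = max(0.35, 0) = 0.35
(z ∨ z) = max(0.06, 0.06) = 0.06
(y ∧ z) = min(0.35, 0.06) = 0.06
((y ∧ z) ∧ z) = min(0.06, 0.06) = 0.06
(x ⊃ ((y ∧ z) ∧ z)): 0.32 > 0.06, so result = 0.06
((x ⊃ ((y ∧ z) ∧ z)) ∧ y) = min(0.06, 0.35) = 0.06
(x ⊃ x): 0.32 ≤ 0.32, so result = 1
(((x ⊃ ((y ∧ z) ∧ z)) ∧ y) ∧ (x ⊃ x)) = min(0.06, 1) = 0.06
((z ∨ z) ⊃ (((x ⊃ ((y ∧ z) ∧ z)) ∧ y) ∧ (x ⊃ x))): 0.06 ≤ 0.06, so result = 1
((y ∨ ¬z) ∧ ((z ∨ z) ⊃ (((x ⊃ ((y ∧ z) ∧ z)) ∧ y) ∧ (x ⊃ x)))) = min(0.35, 1) = 0.35
((((x ⊃ y) ⊃ z) ∨ z) ∨ ((y ∨ ¬z) ∧ ((z ∨ z) ⊃ (((x ⊃ ((y ∧ z) ∧ z)) ∧ y) ∧ (x ⊃ x))))) = max(0.06, 0.35) = 0.35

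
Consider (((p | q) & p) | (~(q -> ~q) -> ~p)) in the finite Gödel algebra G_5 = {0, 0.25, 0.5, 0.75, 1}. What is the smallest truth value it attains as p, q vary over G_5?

The minimum is attained at p = 0.25, q = 0.25:
  (p | q) = max(0.25, 0.25) = 0.25
  ((p | q) & p) = min(0.25, 0.25) = 0.25
  ~q: Gödel ¬ of 0.25 = 0 (operand ≠ 0)
  (q -> ~q): 0.25 > 0, so result = 0
  ~(q -> ~q): Gödel ¬ of 0 = 1 (operand is 0)
  ~p: Gödel ¬ of 0.25 = 0 (operand ≠ 0)
  (~(q -> ~q) -> ~p): 1 > 0, so result = 0
  (((p | q) & p) | (~(q -> ~q) -> ~p)) = max(0.25, 0) = 0.25
Checking all 25 assignments confirms none give a value below 0.25.

0.25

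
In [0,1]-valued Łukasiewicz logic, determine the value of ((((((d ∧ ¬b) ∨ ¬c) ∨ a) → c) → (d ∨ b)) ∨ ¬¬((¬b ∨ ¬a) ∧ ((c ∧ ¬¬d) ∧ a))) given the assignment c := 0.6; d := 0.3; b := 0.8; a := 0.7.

0.90

¬b: Łukasiewicz ¬ gives 1 − 0.8 = 0.2
(d ∧ ¬b) = min(0.3, 0.2) = 0.2
¬c: Łukasiewicz ¬ gives 1 − 0.6 = 0.4
((d ∧ ¬b) ∨ ¬c) = max(0.2, 0.4) = 0.4
(((d ∧ ¬b) ∨ ¬c) ∨ a) = max(0.4, 0.7) = 0.7
((((d ∧ ¬b) ∨ ¬c) ∨ a) → c): min(1, 1 − 0.7 + 0.6) = 0.9
(d ∨ b) = max(0.3, 0.8) = 0.8
(((((d ∧ ¬b) ∨ ¬c) ∨ a) → c) → (d ∨ b)): min(1, 1 − 0.9 + 0.8) = 0.9
¬b: Łukasiewicz ¬ gives 1 − 0.8 = 0.2
¬a: Łukasiewicz ¬ gives 1 − 0.7 = 0.3
(¬b ∨ ¬a) = max(0.2, 0.3) = 0.3
¬d: Łukasiewicz ¬ gives 1 − 0.3 = 0.7
¬¬d: Łukasiewicz ¬ gives 1 − 0.7 = 0.3
(c ∧ ¬¬d) = min(0.6, 0.3) = 0.3
((c ∧ ¬¬d) ∧ a) = min(0.3, 0.7) = 0.3
((¬b ∨ ¬a) ∧ ((c ∧ ¬¬d) ∧ a)) = min(0.3, 0.3) = 0.3
¬((¬b ∨ ¬a) ∧ ((c ∧ ¬¬d) ∧ a)): Łukasiewicz ¬ gives 1 − 0.3 = 0.7
¬¬((¬b ∨ ¬a) ∧ ((c ∧ ¬¬d) ∧ a)): Łukasiewicz ¬ gives 1 − 0.7 = 0.3
((((((d ∧ ¬b) ∨ ¬c) ∨ a) → c) → (d ∨ b)) ∨ ¬¬((¬b ∨ ¬a) ∧ ((c ∧ ¬¬d) ∧ a))) = max(0.9, 0.3) = 0.9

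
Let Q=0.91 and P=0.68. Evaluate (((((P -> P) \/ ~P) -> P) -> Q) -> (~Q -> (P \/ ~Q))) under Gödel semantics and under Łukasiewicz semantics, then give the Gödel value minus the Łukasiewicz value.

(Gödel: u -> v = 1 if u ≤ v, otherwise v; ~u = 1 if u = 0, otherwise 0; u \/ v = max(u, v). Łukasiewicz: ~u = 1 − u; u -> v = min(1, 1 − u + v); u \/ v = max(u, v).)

Gödel evaluation:
  (P -> P): 0.68 ≤ 0.68, so result = 1
  ~P: Gödel ¬ of 0.68 = 0 (operand ≠ 0)
  ((P -> P) \/ ~P) = max(1, 0) = 1
  (((P -> P) \/ ~P) -> P): 1 > 0.68, so result = 0.68
  ((((P -> P) \/ ~P) -> P) -> Q): 0.68 ≤ 0.91, so result = 1
  ~Q: Gödel ¬ of 0.91 = 0 (operand ≠ 0)
  ~Q: Gödel ¬ of 0.91 = 0 (operand ≠ 0)
  (P \/ ~Q) = max(0.68, 0) = 0.68
  (~Q -> (P \/ ~Q)): 0 ≤ 0.68, so result = 1
  (((((P -> P) \/ ~P) -> P) -> Q) -> (~Q -> (P \/ ~Q))): 1 ≤ 1, so result = 1
  Gödel value = 1
Łukasiewicz evaluation:
  (P -> P): min(1, 1 − 0.68 + 0.68) = 1
  ~P: Łukasiewicz ¬ gives 1 − 0.68 = 0.32
  ((P -> P) \/ ~P) = max(1, 0.32) = 1
  (((P -> P) \/ ~P) -> P): min(1, 1 − 1 + 0.68) = 0.68
  ((((P -> P) \/ ~P) -> P) -> Q): min(1, 1 − 0.68 + 0.91) = 1
  ~Q: Łukasiewicz ¬ gives 1 − 0.91 = 0.09
  ~Q: Łukasiewicz ¬ gives 1 − 0.91 = 0.09
  (P \/ ~Q) = max(0.68, 0.09) = 0.68
  (~Q -> (P \/ ~Q)): min(1, 1 − 0.09 + 0.68) = 1
  (((((P -> P) \/ ~P) -> P) -> Q) -> (~Q -> (P \/ ~Q))): min(1, 1 − 1 + 1) = 1
  Łukasiewicz value = 1
Difference: 1 − 1 = 0.00

0.00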